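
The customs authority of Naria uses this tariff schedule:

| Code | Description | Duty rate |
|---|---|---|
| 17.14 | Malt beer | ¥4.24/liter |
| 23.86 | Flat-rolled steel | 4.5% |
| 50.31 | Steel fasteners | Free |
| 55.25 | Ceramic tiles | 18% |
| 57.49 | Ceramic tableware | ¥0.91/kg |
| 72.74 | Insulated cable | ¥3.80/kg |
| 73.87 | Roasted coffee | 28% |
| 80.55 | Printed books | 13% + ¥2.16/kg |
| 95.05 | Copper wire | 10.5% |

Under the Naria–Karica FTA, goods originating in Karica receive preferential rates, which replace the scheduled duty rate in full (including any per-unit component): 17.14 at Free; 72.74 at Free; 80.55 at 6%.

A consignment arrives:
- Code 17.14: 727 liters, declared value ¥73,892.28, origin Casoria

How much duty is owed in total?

Line 1 (17.14, Casoria, 727 liters, ¥73,892.28):
Base rate for 17.14 is ¥4.24/liter.
17.14 has an FTA preferential rate, but origin Casoria is not Karica; base rate stands.
Duty = 727 × ¥4.24 = ¥3,082.48.

¥3,082.48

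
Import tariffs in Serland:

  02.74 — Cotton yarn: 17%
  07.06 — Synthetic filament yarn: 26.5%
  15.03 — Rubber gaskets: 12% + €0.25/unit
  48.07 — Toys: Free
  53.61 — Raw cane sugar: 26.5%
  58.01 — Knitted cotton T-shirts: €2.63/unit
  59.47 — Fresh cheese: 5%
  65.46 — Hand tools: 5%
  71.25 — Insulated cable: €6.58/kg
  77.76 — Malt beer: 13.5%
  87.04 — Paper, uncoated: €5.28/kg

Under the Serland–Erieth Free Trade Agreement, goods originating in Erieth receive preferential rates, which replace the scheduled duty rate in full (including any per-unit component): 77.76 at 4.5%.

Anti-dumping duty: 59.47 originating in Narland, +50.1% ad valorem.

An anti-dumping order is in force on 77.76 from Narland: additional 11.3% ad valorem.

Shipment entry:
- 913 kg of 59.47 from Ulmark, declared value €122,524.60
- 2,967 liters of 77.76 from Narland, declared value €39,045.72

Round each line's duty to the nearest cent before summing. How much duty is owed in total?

Line 1 (59.47, Ulmark, 913 kg, €122,524.60):
Base rate for 59.47 is 5%.
The additional-duty order on 59.47 targets Narland, not Ulmark; it does not apply.
Duty = €122,524.60 × 5% = €6,126.23.
Line 2 (77.76, Narland, 2,967 liters, €39,045.72):
Base rate for 77.76 is 13.5%.
77.76 has an FTA preferential rate, but origin Narland is not Erieth; base rate stands.
Additional duty on 77.76 from Narland: +11.3%. Applied ad valorem rate: 13.5% + 11.3% = 24.8%.
Duty = €39,045.72 × 24.8% = €9,683.34.
Total = €6,126.23 + €9,683.34 = €15,809.57.

€15,809.57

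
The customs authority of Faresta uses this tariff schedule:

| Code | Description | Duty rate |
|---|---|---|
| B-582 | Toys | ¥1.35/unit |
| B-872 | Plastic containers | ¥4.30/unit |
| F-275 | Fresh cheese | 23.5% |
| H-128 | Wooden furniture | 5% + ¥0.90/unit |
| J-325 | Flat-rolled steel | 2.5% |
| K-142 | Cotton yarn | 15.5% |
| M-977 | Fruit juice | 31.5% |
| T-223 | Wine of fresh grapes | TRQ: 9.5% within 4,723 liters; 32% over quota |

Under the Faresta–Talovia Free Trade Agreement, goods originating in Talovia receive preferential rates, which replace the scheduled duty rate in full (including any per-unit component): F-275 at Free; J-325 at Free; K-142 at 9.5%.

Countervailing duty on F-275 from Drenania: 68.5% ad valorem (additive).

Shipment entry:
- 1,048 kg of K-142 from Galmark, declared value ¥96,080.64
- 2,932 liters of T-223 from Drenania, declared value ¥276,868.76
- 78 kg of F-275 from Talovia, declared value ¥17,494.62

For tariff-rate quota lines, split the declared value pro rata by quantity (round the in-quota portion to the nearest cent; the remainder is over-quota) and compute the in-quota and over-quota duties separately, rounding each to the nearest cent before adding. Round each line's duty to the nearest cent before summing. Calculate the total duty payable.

¥41,195.03

Line 1 (K-142, Galmark, 1,048 kg, ¥96,080.64):
Base rate for K-142 is 15.5%.
K-142 has an FTA preferential rate, but origin Galmark is not Talovia; base rate stands.
Duty = ¥96,080.64 × 15.5% = ¥14,892.50.
Line 2 (T-223, Drenania, 2,932 liters, ¥276,868.76):
Code T-223 is under a tariff-rate quota (threshold 4,723 liters). Quantity 2,932 liters is within the quota, so the in-quota rate 9.5% applies to the full value.
Duty = ¥276,868.76 × 9.5% = ¥26,302.53.
Line 3 (F-275, Talovia, 78 kg, ¥17,494.62):
Base rate for F-275 is 23.5%.
Origin Talovia qualifies under the Faresta–Talovia agreement and F-275 is covered: preferential rate Free applies instead.
The additional-duty order on F-275 targets Drenania, not Talovia; it does not apply.
Duty = ¥17,494.62 × 0% = ¥0.00.
Total = ¥14,892.50 + ¥26,302.53 + ¥0.00 = ¥41,195.03.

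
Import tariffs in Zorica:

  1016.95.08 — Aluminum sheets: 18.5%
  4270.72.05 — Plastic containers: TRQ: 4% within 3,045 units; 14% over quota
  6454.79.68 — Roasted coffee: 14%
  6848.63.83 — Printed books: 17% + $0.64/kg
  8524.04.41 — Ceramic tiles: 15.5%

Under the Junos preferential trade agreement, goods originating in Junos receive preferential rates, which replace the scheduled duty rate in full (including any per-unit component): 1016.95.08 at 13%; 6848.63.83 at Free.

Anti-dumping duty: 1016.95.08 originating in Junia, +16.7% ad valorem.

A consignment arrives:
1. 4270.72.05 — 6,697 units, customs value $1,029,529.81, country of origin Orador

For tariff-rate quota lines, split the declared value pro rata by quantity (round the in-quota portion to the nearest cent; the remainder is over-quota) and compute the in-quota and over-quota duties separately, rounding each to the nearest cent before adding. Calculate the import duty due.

Line 1 (4270.72.05, Orador, 6,697 units, $1,029,529.81):
Code 4270.72.05 is under a tariff-rate quota (threshold 3,045 units). In-quota: 3,045 units at 4%; over-quota: 3,652 units at 14%.
Pro-rata value split: in-quota = $1,029,529.81 × 3,045/6,697 = $468,107.85; over-quota = $1,029,529.81 − $468,107.85 = $561,421.96.
In-quota duty = $468,107.85 × 4% = $18,724.31. Over-quota duty = $561,421.96 × 14% = $78,599.07.
Line duty = $18,724.31 + $78,599.07 = $97,323.38.

$97,323.38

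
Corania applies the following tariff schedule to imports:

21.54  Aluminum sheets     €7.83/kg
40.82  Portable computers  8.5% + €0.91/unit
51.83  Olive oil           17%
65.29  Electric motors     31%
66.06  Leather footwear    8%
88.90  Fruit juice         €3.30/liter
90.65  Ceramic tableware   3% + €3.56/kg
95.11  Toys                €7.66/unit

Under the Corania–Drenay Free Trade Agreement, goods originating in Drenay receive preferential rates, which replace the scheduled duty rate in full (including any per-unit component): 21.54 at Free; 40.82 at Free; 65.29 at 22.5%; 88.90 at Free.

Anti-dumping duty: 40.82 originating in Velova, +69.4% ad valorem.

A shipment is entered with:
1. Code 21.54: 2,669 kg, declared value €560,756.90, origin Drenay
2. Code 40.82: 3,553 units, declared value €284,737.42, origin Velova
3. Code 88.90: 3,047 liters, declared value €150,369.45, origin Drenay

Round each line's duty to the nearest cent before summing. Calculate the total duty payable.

€225,043.68

Line 1 (21.54, Drenay, 2,669 kg, €560,756.90):
Base rate for 21.54 is €7.83/kg.
Origin Drenay qualifies under the Corania–Drenay agreement and 21.54 is covered: preferential rate Free applies instead.
Duty = €560,756.90 × 0% = €0.00.
Line 2 (40.82, Velova, 3,553 units, €284,737.42):
Base rate for 40.82 is 8.5% + €0.91/unit.
40.82 has an FTA preferential rate, but origin Velova is not Drenay; base rate stands.
Additional duty on 40.82 from Velova: +69.4%. Applied ad valorem rate: 8.5% + 69.4% = 77.9%.
Duty = €284,737.42 × 77.9% + 3,553 × €0.91 = €225,043.68.
Line 3 (88.90, Drenay, 3,047 liters, €150,369.45):
Base rate for 88.90 is €3.30/liter.
Origin Drenay qualifies under the Corania–Drenay agreement and 88.90 is covered: preferential rate Free applies instead.
Duty = €150,369.45 × 0% = €0.00.
Total = €0.00 + €225,043.68 + €0.00 = €225,043.68.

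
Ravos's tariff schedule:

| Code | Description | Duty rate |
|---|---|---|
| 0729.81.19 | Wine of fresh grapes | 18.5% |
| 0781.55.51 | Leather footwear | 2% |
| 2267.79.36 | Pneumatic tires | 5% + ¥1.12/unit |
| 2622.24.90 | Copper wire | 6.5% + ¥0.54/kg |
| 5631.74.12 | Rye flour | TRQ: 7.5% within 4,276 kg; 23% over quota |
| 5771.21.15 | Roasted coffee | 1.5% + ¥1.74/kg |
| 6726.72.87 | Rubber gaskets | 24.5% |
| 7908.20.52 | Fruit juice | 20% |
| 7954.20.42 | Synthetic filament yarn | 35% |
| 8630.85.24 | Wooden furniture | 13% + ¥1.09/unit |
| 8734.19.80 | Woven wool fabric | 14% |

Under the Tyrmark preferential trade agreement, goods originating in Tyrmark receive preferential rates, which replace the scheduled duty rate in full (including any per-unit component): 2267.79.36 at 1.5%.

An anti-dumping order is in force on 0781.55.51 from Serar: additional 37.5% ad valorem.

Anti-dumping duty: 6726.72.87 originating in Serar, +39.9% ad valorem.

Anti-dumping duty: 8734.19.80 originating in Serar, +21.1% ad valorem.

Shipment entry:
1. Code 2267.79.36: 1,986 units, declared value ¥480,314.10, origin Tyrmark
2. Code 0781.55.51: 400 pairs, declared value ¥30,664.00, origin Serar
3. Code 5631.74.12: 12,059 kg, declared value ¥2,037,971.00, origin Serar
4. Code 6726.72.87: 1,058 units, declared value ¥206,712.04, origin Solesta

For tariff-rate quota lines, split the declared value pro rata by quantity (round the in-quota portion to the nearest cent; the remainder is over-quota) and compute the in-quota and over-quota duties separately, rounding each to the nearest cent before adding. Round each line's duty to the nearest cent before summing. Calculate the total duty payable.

Line 1 (2267.79.36, Tyrmark, 1,986 units, ¥480,314.10):
Base rate for 2267.79.36 is 5% + ¥1.12/unit.
Origin Tyrmark qualifies under the Ravos–Tyrmark agreement and 2267.79.36 is covered: preferential rate 1.5% applies instead.
Duty = ¥480,314.10 × 1.5% = ¥7,204.71.
Line 2 (0781.55.51, Serar, 400 pairs, ¥30,664.00):
Base rate for 0781.55.51 is 2%.
Additional duty on 0781.55.51 from Serar: +37.5%. Applied ad valorem rate: 2% + 37.5% = 39.5%.
Duty = ¥30,664.00 × 39.5% = ¥12,112.28.
Line 3 (5631.74.12, Serar, 12,059 kg, ¥2,037,971.00):
Code 5631.74.12 is under a tariff-rate quota (threshold 4,276 kg). In-quota: 4,276 kg at 7.5%; over-quota: 7,783 kg at 23%.
Pro-rata value split: in-quota = ¥2,037,971.00 × 4,276/12,059 = ¥722,644.00; over-quota = ¥2,037,971.00 − ¥722,644.00 = ¥1,315,327.00.
In-quota duty = ¥722,644.00 × 7.5% = ¥54,198.30. Over-quota duty = ¥1,315,327.00 × 23% = ¥302,525.21.
Line duty = ¥54,198.30 + ¥302,525.21 = ¥356,723.51.
Line 4 (6726.72.87, Solesta, 1,058 units, ¥206,712.04):
Base rate for 6726.72.87 is 24.5%.
The additional-duty order on 6726.72.87 targets Serar, not Solesta; it does not apply.
Duty = ¥206,712.04 × 24.5% = ¥50,644.45.
Total = ¥7,204.71 + ¥12,112.28 + ¥356,723.51 + ¥50,644.45 = ¥426,684.95.

¥426,684.95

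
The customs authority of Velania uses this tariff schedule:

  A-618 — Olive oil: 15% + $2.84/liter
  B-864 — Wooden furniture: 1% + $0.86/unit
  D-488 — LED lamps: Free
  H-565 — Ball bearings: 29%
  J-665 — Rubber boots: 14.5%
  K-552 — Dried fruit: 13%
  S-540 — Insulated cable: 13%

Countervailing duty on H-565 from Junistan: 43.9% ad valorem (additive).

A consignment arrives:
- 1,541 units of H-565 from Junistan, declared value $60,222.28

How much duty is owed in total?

$43,902.04

Line 1 (H-565, Junistan, 1,541 units, $60,222.28):
Base rate for H-565 is 29%.
Additional duty on H-565 from Junistan: +43.9%. Applied ad valorem rate: 29% + 43.9% = 72.9%.
Duty = $60,222.28 × 72.9% = $43,902.04.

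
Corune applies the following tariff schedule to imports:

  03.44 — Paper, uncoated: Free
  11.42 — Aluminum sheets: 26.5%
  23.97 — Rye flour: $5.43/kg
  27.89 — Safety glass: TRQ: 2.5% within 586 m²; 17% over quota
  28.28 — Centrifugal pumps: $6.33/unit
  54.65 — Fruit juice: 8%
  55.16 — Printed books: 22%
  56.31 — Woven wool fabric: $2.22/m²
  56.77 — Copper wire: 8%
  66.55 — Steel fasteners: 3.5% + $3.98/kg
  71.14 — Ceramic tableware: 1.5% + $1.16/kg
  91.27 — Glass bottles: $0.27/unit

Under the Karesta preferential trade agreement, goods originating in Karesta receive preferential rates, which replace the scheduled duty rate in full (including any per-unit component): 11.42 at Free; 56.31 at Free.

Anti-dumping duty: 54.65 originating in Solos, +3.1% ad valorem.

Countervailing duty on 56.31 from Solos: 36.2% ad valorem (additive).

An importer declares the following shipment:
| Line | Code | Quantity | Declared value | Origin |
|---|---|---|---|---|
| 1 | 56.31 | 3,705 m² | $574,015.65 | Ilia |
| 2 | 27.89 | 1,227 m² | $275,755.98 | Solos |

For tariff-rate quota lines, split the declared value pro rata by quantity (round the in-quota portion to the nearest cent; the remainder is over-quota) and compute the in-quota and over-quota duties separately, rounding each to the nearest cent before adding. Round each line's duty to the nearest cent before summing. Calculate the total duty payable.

Line 1 (56.31, Ilia, 3,705 m², $574,015.65):
Base rate for 56.31 is $2.22/m².
56.31 has an FTA preferential rate, but origin Ilia is not Karesta; base rate stands.
The additional-duty order on 56.31 targets Solos, not Ilia; it does not apply.
Duty = 3,705 × $2.22 = $8,225.10.
Line 2 (27.89, Solos, 1,227 m², $275,755.98):
Code 27.89 is under a tariff-rate quota (threshold 586 m²). In-quota: 586 m² at 2.5%; over-quota: 641 m² at 17%.
Pro-rata value split: in-quota = $275,755.98 × 586/1,227 = $131,697.64; over-quota = $275,755.98 − $131,697.64 = $144,058.34.
In-quota duty = $131,697.64 × 2.5% = $3,292.44. Over-quota duty = $144,058.34 × 17% = $24,489.92.
Line duty = $3,292.44 + $24,489.92 = $27,782.36.
Total = $8,225.10 + $27,782.36 = $36,007.46.

$36,007.46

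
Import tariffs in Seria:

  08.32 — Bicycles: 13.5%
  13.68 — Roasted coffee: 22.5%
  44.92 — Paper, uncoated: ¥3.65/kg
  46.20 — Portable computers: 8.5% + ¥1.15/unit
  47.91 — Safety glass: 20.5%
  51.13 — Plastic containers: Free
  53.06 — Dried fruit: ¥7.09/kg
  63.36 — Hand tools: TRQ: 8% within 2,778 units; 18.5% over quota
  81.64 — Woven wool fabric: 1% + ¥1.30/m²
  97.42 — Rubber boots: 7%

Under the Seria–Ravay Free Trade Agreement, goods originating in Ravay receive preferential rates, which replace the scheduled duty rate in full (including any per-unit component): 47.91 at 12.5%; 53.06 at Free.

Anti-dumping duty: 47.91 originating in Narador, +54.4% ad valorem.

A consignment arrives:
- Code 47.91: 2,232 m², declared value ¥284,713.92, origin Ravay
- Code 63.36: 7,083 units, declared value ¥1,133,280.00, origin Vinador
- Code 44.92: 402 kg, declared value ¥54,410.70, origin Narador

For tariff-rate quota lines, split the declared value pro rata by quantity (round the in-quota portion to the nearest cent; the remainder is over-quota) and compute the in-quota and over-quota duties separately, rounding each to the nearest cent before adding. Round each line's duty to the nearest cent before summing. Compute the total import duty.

¥200,042.94

Line 1 (47.91, Ravay, 2,232 m², ¥284,713.92):
Base rate for 47.91 is 20.5%.
Origin Ravay qualifies under the Seria–Ravay agreement and 47.91 is covered: preferential rate 12.5% applies instead.
The additional-duty order on 47.91 targets Narador, not Ravay; it does not apply.
Duty = ¥284,713.92 × 12.5% = ¥35,589.24.
Line 2 (63.36, Vinador, 7,083 units, ¥1,133,280.00):
Code 63.36 is under a tariff-rate quota (threshold 2,778 units). In-quota: 2,778 units at 8%; over-quota: 4,305 units at 18.5%.
Pro-rata value split: in-quota = ¥1,133,280.00 × 2,778/7,083 = ¥444,480.00; over-quota = ¥1,133,280.00 − ¥444,480.00 = ¥688,800.00.
In-quota duty = ¥444,480.00 × 8% = ¥35,558.40. Over-quota duty = ¥688,800.00 × 18.5% = ¥127,428.00.
Line duty = ¥35,558.40 + ¥127,428.00 = ¥162,986.40.
Line 3 (44.92, Narador, 402 kg, ¥54,410.70):
Base rate for 44.92 is ¥3.65/kg.
Duty = 402 × ¥3.65 = ¥1,467.30.
Total = ¥35,589.24 + ¥162,986.40 + ¥1,467.30 = ¥200,042.94.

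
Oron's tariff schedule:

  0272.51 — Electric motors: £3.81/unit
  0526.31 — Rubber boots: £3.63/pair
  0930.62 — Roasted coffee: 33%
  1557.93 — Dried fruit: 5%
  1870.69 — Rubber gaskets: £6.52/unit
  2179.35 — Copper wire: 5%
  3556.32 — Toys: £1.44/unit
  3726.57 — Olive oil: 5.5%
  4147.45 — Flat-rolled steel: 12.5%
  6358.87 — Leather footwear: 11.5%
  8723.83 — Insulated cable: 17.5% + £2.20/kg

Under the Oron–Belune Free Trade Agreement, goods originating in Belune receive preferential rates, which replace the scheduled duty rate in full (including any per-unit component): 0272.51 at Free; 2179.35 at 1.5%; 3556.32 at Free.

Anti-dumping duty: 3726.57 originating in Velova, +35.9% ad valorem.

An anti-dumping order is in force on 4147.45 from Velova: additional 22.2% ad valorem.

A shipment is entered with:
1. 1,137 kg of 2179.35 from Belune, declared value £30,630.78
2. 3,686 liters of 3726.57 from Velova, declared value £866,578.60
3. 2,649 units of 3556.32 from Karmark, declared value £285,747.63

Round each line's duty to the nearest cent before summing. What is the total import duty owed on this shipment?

Line 1 (2179.35, Belune, 1,137 kg, £30,630.78):
Base rate for 2179.35 is 5%.
Origin Belune qualifies under the Oron–Belune agreement and 2179.35 is covered: preferential rate 1.5% applies instead.
Duty = £30,630.78 × 1.5% = £459.46.
Line 2 (3726.57, Velova, 3,686 liters, £866,578.60):
Base rate for 3726.57 is 5.5%.
Additional duty on 3726.57 from Velova: +35.9%. Applied ad valorem rate: 5.5% + 35.9% = 41.4%.
Duty = £866,578.60 × 41.4% = £358,763.54.
Line 3 (3556.32, Karmark, 2,649 units, £285,747.63):
Base rate for 3556.32 is £1.44/unit.
3556.32 has an FTA preferential rate, but origin Karmark is not Belune; base rate stands.
Duty = 2,649 × £1.44 = £3,814.56.
Total = £459.46 + £358,763.54 + £3,814.56 = £363,037.56.

£363,037.56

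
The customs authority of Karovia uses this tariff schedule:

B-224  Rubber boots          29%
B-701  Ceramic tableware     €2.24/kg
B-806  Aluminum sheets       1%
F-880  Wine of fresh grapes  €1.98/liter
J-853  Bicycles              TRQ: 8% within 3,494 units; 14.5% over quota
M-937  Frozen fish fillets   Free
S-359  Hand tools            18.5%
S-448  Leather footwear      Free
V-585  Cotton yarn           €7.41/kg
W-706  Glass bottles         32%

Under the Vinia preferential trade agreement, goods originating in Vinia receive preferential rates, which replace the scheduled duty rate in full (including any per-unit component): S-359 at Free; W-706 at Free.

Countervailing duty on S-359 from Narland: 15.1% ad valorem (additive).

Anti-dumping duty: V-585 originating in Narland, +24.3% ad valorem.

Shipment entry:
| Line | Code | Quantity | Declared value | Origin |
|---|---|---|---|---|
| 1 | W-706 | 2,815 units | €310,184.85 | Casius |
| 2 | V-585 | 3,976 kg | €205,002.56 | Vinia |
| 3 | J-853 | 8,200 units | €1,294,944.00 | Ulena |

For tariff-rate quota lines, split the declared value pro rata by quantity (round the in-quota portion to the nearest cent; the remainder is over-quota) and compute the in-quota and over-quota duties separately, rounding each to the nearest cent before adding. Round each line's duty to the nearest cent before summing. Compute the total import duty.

€280,622.98

Line 1 (W-706, Casius, 2,815 units, €310,184.85):
Base rate for W-706 is 32%.
W-706 has an FTA preferential rate, but origin Casius is not Vinia; base rate stands.
Duty = €310,184.85 × 32% = €99,259.15.
Line 2 (V-585, Vinia, 3,976 kg, €205,002.56):
Base rate for V-585 is €7.41/kg.
Origin Vinia is the FTA partner but V-585 is not on the preference list; base rate stands.
The additional-duty order on V-585 targets Narland, not Vinia; it does not apply.
Duty = 3,976 × €7.41 = €29,462.16.
Line 3 (J-853, Ulena, 8,200 units, €1,294,944.00):
Code J-853 is under a tariff-rate quota (threshold 3,494 units). In-quota: 3,494 units at 8%; over-quota: 4,706 units at 14.5%.
Pro-rata value split: in-quota = €1,294,944.00 × 3,494/8,200 = €551,772.48; over-quota = €1,294,944.00 − €551,772.48 = €743,171.52.
In-quota duty = €551,772.48 × 8% = €44,141.80. Over-quota duty = €743,171.52 × 14.5% = €107,759.87.
Line duty = €44,141.80 + €107,759.87 = €151,901.67.
Total = €99,259.15 + €29,462.16 + €151,901.67 = €280,622.98.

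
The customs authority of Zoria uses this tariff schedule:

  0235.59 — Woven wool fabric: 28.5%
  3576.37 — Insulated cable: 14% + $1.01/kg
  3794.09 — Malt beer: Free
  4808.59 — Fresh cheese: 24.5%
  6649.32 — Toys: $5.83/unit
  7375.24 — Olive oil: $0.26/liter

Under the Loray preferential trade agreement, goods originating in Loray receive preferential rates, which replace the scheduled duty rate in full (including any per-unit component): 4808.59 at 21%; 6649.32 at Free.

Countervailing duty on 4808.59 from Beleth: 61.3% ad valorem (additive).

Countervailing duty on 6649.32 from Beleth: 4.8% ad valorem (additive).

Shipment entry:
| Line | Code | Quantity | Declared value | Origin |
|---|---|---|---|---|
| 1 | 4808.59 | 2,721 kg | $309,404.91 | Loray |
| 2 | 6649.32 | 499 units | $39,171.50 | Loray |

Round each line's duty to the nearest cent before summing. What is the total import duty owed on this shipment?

$64,975.03

Line 1 (4808.59, Loray, 2,721 kg, $309,404.91):
Base rate for 4808.59 is 24.5%.
Origin Loray qualifies under the Zoria–Loray agreement and 4808.59 is covered: preferential rate 21% applies instead.
The additional-duty order on 4808.59 targets Beleth, not Loray; it does not apply.
Duty = $309,404.91 × 21% = $64,975.03.
Line 2 (6649.32, Loray, 499 units, $39,171.50):
Base rate for 6649.32 is $5.83/unit.
Origin Loray qualifies under the Zoria–Loray agreement and 6649.32 is covered: preferential rate Free applies instead.
The additional-duty order on 6649.32 targets Beleth, not Loray; it does not apply.
Duty = $39,171.50 × 0% = $0.00.
Total = $64,975.03 + $0.00 = $64,975.03.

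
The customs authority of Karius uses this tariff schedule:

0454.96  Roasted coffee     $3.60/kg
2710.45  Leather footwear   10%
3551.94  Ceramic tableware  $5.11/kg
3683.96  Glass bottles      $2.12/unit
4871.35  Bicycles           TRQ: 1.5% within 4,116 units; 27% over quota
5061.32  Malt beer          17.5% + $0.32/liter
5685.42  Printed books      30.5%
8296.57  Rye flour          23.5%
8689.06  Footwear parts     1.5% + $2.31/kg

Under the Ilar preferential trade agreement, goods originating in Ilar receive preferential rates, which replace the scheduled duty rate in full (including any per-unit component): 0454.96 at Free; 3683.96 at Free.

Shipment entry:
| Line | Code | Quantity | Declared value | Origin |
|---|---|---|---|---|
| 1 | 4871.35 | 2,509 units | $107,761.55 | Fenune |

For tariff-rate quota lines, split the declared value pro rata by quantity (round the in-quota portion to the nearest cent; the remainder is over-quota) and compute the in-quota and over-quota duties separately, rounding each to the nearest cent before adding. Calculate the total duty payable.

$1,616.42

Line 1 (4871.35, Fenune, 2,509 units, $107,761.55):
Code 4871.35 is under a tariff-rate quota (threshold 4,116 units). Quantity 2,509 units is within the quota, so the in-quota rate 1.5% applies to the full value.
Duty = $107,761.55 × 1.5% = $1,616.42.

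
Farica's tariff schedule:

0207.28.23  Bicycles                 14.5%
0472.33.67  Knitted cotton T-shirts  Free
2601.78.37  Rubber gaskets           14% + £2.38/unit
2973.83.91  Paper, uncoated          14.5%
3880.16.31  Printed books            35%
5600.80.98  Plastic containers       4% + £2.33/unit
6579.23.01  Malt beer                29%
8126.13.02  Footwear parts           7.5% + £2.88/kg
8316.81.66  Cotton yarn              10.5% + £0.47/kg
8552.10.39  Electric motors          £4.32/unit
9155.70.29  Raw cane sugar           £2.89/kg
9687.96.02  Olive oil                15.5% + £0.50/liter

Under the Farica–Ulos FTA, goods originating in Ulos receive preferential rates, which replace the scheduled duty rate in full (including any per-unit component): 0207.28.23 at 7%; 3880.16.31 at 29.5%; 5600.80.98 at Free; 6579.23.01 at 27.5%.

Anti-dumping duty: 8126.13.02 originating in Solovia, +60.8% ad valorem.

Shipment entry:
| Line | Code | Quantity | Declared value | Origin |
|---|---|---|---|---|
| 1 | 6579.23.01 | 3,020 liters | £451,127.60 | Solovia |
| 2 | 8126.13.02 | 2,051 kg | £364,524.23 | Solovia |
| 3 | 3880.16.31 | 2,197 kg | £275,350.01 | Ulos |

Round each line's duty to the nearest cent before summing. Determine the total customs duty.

£466,932.18

Line 1 (6579.23.01, Solovia, 3,020 liters, £451,127.60):
Base rate for 6579.23.01 is 29%.
6579.23.01 has an FTA preferential rate, but origin Solovia is not Ulos; base rate stands.
Duty = £451,127.60 × 29% = £130,827.00.
Line 2 (8126.13.02, Solovia, 2,051 kg, £364,524.23):
Base rate for 8126.13.02 is 7.5% + £2.88/kg.
Additional duty on 8126.13.02 from Solovia: +60.8%. Applied ad valorem rate: 7.5% + 60.8% = 68.3%.
Duty = £364,524.23 × 68.3% + 2,051 × £2.88 = £254,876.93.
Line 3 (3880.16.31, Ulos, 2,197 kg, £275,350.01):
Base rate for 3880.16.31 is 35%.
Origin Ulos qualifies under the Farica–Ulos agreement and 3880.16.31 is covered: preferential rate 29.5% applies instead.
Duty = £275,350.01 × 29.5% = £81,228.25.
Total = £130,827.00 + £254,876.93 + £81,228.25 = £466,932.18.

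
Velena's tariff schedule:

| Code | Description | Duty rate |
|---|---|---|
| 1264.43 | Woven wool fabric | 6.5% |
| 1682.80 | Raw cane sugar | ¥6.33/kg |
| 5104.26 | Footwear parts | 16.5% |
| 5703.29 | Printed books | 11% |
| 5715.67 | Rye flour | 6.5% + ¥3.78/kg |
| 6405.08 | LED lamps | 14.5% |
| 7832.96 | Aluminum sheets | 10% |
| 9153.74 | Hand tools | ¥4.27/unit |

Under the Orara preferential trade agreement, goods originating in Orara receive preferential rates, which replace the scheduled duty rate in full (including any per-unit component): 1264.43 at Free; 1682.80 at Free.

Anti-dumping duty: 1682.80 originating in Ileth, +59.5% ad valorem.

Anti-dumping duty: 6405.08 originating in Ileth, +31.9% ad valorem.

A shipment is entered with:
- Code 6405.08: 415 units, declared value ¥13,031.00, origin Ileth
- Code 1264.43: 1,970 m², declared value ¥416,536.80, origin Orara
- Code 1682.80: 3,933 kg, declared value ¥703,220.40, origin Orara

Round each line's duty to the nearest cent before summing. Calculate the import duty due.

¥6,046.38

Line 1 (6405.08, Ileth, 415 units, ¥13,031.00):
Base rate for 6405.08 is 14.5%.
Additional duty on 6405.08 from Ileth: +31.9%. Applied ad valorem rate: 14.5% + 31.9% = 46.4%.
Duty = ¥13,031.00 × 46.4% = ¥6,046.38.
Line 2 (1264.43, Orara, 1,970 m², ¥416,536.80):
Base rate for 1264.43 is 6.5%.
Origin Orara qualifies under the Velena–Orara agreement and 1264.43 is covered: preferential rate Free applies instead.
Duty = ¥416,536.80 × 0% = ¥0.00.
Line 3 (1682.80, Orara, 3,933 kg, ¥703,220.40):
Base rate for 1682.80 is ¥6.33/kg.
Origin Orara qualifies under the Velena–Orara agreement and 1682.80 is covered: preferential rate Free applies instead.
The additional-duty order on 1682.80 targets Ileth, not Orara; it does not apply.
Duty = ¥703,220.40 × 0% = ¥0.00.
Total = ¥6,046.38 + ¥0.00 + ¥0.00 = ¥6,046.38.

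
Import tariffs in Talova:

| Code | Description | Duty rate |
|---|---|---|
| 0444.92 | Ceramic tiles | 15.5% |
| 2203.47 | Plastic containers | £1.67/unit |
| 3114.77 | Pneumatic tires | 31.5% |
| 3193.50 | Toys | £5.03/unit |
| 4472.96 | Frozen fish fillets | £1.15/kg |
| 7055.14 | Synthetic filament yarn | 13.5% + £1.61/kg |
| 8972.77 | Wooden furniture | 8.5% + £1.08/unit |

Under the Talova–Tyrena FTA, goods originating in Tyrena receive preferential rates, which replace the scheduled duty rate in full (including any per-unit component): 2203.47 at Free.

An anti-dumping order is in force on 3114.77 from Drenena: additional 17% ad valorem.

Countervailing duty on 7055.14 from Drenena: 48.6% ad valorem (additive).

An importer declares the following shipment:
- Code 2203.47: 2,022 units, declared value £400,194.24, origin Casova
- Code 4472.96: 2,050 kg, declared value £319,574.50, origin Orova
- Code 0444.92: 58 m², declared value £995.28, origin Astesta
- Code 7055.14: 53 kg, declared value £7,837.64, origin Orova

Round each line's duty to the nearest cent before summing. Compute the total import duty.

Line 1 (2203.47, Casova, 2,022 units, £400,194.24):
Base rate for 2203.47 is £1.67/unit.
2203.47 has an FTA preferential rate, but origin Casova is not Tyrena; base rate stands.
Duty = 2,022 × £1.67 = £3,376.74.
Line 2 (4472.96, Orova, 2,050 kg, £319,574.50):
Base rate for 4472.96 is £1.15/kg.
Duty = 2,050 × £1.15 = £2,357.50.
Line 3 (0444.92, Astesta, 58 m², £995.28):
Base rate for 0444.92 is 15.5%.
Duty = £995.28 × 15.5% = £154.27.
Line 4 (7055.14, Orova, 53 kg, £7,837.64):
Base rate for 7055.14 is 13.5% + £1.61/kg.
The additional-duty order on 7055.14 targets Drenena, not Orova; it does not apply.
Duty = £7,837.64 × 13.5% + 53 × £1.61 = £1,143.41.
Total = £3,376.74 + £2,357.50 + £154.27 + £1,143.41 = £7,031.92.

£7,031.92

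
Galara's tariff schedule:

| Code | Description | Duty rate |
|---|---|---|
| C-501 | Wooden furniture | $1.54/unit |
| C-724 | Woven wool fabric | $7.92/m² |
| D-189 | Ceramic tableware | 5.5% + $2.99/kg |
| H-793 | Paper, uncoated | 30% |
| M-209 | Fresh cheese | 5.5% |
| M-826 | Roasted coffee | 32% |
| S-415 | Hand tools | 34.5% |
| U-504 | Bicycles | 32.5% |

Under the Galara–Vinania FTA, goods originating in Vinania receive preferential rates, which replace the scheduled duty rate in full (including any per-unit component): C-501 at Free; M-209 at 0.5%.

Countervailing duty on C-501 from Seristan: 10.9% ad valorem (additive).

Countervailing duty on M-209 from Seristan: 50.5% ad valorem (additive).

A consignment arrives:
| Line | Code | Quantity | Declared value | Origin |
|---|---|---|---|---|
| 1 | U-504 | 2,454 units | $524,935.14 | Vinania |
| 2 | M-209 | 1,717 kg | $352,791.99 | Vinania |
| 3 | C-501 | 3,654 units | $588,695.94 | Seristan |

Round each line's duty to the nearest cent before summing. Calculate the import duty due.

Line 1 (U-504, Vinania, 2,454 units, $524,935.14):
Base rate for U-504 is 32.5%.
Origin Vinania is the FTA partner but U-504 is not on the preference list; base rate stands.
Duty = $524,935.14 × 32.5% = $170,603.92.
Line 2 (M-209, Vinania, 1,717 kg, $352,791.99):
Base rate for M-209 is 5.5%.
Origin Vinania qualifies under the Galara–Vinania agreement and M-209 is covered: preferential rate 0.5% applies instead.
The additional-duty order on M-209 targets Seristan, not Vinania; it does not apply.
Duty = $352,791.99 × 0.5% = $1,763.96.
Line 3 (C-501, Seristan, 3,654 units, $588,695.94):
Base rate for C-501 is $1.54/unit.
C-501 has an FTA preferential rate, but origin Seristan is not Vinania; base rate stands.
Additional duty on C-501 from Seristan: +10.9% ad valorem. Applied ad valorem rate = 10.9%.
Duty = $588,695.94 × 10.9% + 3,654 × $1.54 = $69,795.02.
Total = $170,603.92 + $1,763.96 + $69,795.02 = $242,162.90.

$242,162.90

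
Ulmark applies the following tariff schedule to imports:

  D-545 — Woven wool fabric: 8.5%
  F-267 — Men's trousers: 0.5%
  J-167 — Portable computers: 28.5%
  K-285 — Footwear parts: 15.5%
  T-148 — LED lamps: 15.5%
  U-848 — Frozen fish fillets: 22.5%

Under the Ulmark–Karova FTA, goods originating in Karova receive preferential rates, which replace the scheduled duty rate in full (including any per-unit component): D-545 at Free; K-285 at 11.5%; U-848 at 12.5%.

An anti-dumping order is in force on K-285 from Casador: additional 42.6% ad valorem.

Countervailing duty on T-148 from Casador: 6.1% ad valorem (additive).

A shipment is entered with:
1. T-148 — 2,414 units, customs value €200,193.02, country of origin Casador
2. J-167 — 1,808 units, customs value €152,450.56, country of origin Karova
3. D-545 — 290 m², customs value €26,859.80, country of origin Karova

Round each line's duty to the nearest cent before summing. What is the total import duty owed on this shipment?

Line 1 (T-148, Casador, 2,414 units, €200,193.02):
Base rate for T-148 is 15.5%.
Additional duty on T-148 from Casador: +6.1%. Applied ad valorem rate: 15.5% + 6.1% = 21.6%.
Duty = €200,193.02 × 21.6% = €43,241.69.
Line 2 (J-167, Karova, 1,808 units, €152,450.56):
Base rate for J-167 is 28.5%.
Origin Karova is the FTA partner but J-167 is not on the preference list; base rate stands.
Duty = €152,450.56 × 28.5% = €43,448.41.
Line 3 (D-545, Karova, 290 m², €26,859.80):
Base rate for D-545 is 8.5%.
Origin Karova qualifies under the Ulmark–Karova agreement and D-545 is covered: preferential rate Free applies instead.
Duty = €26,859.80 × 0% = €0.00.
Total = €43,241.69 + €43,448.41 + €0.00 = €86,690.10.

€86,690.10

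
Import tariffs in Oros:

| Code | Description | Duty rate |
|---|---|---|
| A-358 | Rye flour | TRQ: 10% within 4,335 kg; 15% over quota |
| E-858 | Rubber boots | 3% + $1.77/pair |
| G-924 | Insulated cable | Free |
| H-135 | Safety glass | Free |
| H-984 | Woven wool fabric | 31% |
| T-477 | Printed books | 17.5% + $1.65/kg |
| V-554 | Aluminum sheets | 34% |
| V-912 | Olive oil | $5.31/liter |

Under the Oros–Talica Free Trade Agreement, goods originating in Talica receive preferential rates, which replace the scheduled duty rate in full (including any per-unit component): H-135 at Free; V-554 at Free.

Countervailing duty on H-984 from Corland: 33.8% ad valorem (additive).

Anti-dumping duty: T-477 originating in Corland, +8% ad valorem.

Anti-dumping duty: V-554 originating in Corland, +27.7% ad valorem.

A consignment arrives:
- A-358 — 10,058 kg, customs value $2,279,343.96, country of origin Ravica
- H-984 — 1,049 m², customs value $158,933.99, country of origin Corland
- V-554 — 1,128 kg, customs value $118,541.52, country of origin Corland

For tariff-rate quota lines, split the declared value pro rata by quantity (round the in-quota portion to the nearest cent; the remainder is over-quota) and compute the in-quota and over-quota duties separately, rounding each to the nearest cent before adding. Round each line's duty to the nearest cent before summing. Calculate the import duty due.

Line 1 (A-358, Ravica, 10,058 kg, $2,279,343.96):
Code A-358 is under a tariff-rate quota (threshold 4,335 kg). In-quota: 4,335 kg at 10%; over-quota: 5,723 kg at 15%.
Pro-rata value split: in-quota = $2,279,343.96 × 4,335/10,058 = $982,397.70; over-quota = $2,279,343.96 − $982,397.70 = $1,296,946.26.
In-quota duty = $982,397.70 × 10% = $98,239.77. Over-quota duty = $1,296,946.26 × 15% = $194,541.94.
Line duty = $98,239.77 + $194,541.94 = $292,781.71.
Line 2 (H-984, Corland, 1,049 m², $158,933.99):
Base rate for H-984 is 31%.
Additional duty on H-984 from Corland: +33.8%. Applied ad valorem rate: 31% + 33.8% = 64.8%.
Duty = $158,933.99 × 64.8% = $102,989.23.
Line 3 (V-554, Corland, 1,128 kg, $118,541.52):
Base rate for V-554 is 34%.
V-554 has an FTA preferential rate, but origin Corland is not Talica; base rate stands.
Additional duty on V-554 from Corland: +27.7%. Applied ad valorem rate: 34% + 27.7% = 61.7%.
Duty = $118,541.52 × 61.7% = $73,140.12.
Total = $292,781.71 + $102,989.23 + $73,140.12 = $468,911.06.

$468,911.06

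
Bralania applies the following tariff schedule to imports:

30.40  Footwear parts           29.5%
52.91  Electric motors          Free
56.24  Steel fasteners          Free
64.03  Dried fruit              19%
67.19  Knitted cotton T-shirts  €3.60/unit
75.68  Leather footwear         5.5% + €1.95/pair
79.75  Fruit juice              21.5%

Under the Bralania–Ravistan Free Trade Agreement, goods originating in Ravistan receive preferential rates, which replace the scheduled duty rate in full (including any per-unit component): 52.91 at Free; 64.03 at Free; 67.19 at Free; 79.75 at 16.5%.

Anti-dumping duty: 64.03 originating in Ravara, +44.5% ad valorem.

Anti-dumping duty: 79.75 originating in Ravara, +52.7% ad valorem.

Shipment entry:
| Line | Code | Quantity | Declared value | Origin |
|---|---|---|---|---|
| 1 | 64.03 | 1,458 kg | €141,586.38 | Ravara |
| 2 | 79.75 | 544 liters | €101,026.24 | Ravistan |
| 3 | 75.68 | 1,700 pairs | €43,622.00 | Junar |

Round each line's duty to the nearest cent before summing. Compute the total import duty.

Line 1 (64.03, Ravara, 1,458 kg, €141,586.38):
Base rate for 64.03 is 19%.
64.03 has an FTA preferential rate, but origin Ravara is not Ravistan; base rate stands.
Additional duty on 64.03 from Ravara: +44.5%. Applied ad valorem rate: 19% + 44.5% = 63.5%.
Duty = €141,586.38 × 63.5% = €89,907.35.
Line 2 (79.75, Ravistan, 544 liters, €101,026.24):
Base rate for 79.75 is 21.5%.
Origin Ravistan qualifies under the Bralania–Ravistan agreement and 79.75 is covered: preferential rate 16.5% applies instead.
The additional-duty order on 79.75 targets Ravara, not Ravistan; it does not apply.
Duty = €101,026.24 × 16.5% = €16,669.33.
Line 3 (75.68, Junar, 1,700 pairs, €43,622.00):
Base rate for 75.68 is 5.5% + €1.95/pair.
Duty = €43,622.00 × 5.5% + 1,700 × €1.95 = €5,714.21.
Total = €89,907.35 + €16,669.33 + €5,714.21 = €112,290.89.

€112,290.89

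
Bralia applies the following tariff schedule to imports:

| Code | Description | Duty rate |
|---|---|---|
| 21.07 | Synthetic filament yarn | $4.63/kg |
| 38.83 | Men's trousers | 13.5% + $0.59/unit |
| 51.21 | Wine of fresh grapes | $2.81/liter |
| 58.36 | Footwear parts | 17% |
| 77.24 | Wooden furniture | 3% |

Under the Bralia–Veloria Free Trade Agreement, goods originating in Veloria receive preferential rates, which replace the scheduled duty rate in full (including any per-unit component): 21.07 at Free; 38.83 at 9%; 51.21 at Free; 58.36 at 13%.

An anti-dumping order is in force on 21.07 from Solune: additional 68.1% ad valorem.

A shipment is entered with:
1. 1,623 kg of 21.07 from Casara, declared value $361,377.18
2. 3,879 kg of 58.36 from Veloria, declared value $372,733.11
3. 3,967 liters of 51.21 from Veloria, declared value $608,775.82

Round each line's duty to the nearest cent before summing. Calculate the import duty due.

$55,969.79

Line 1 (21.07, Casara, 1,623 kg, $361,377.18):
Base rate for 21.07 is $4.63/kg.
21.07 has an FTA preferential rate, but origin Casara is not Veloria; base rate stands.
The additional-duty order on 21.07 targets Solune, not Casara; it does not apply.
Duty = 1,623 × $4.63 = $7,514.49.
Line 2 (58.36, Veloria, 3,879 kg, $372,733.11):
Base rate for 58.36 is 17%.
Origin Veloria qualifies under the Bralia–Veloria agreement and 58.36 is covered: preferential rate 13% applies instead.
Duty = $372,733.11 × 13% = $48,455.30.
Line 3 (51.21, Veloria, 3,967 liters, $608,775.82):
Base rate for 51.21 is $2.81/liter.
Origin Veloria qualifies under the Bralia–Veloria agreement and 51.21 is covered: preferential rate Free applies instead.
Duty = $608,775.82 × 0% = $0.00.
Total = $7,514.49 + $48,455.30 + $0.00 = $55,969.79.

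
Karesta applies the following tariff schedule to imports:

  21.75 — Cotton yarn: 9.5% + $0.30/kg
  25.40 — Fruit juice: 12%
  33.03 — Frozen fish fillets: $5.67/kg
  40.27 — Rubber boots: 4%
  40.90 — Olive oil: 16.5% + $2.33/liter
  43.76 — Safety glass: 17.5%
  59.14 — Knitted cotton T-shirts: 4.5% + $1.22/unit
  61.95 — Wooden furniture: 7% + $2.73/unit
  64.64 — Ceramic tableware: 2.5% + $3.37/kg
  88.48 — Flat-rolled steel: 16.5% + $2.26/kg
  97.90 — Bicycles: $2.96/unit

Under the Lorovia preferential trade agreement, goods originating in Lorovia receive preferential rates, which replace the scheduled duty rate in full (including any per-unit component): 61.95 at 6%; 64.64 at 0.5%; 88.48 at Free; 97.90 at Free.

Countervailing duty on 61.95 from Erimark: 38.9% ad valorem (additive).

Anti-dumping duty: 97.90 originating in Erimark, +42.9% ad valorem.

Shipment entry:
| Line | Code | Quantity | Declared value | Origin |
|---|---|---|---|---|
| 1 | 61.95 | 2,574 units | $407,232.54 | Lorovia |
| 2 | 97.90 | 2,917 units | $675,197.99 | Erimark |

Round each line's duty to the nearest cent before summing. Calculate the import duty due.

Line 1 (61.95, Lorovia, 2,574 units, $407,232.54):
Base rate for 61.95 is 7% + $2.73/unit.
Origin Lorovia qualifies under the Karesta–Lorovia agreement and 61.95 is covered: preferential rate 6% applies instead.
The additional-duty order on 61.95 targets Erimark, not Lorovia; it does not apply.
Duty = $407,232.54 × 6% = $24,433.95.
Line 2 (97.90, Erimark, 2,917 units, $675,197.99):
Base rate for 97.90 is $2.96/unit.
97.90 has an FTA preferential rate, but origin Erimark is not Lorovia; base rate stands.
Additional duty on 97.90 from Erimark: +42.9% ad valorem. Applied ad valorem rate = 42.9%.
Duty = $675,197.99 × 42.9% + 2,917 × $2.96 = $298,294.26.
Total = $24,433.95 + $298,294.26 = $322,728.21.

$322,728.21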